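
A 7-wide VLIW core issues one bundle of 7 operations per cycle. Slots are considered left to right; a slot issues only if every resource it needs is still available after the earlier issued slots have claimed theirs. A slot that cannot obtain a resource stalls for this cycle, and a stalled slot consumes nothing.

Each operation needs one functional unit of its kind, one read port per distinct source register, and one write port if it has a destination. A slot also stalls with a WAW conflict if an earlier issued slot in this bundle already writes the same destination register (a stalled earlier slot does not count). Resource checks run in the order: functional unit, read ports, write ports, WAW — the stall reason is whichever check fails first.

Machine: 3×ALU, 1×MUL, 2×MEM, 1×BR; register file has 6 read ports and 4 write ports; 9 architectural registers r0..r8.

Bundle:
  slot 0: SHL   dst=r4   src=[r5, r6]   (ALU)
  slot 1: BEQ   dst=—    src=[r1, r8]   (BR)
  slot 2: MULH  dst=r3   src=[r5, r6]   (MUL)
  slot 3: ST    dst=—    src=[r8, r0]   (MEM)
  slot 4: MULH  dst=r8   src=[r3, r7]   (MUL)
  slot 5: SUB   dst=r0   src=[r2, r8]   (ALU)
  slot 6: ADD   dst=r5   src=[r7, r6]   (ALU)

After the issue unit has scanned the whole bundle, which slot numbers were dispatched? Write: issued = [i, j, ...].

[0] ALU needs rd=2 wr=1: ok; after: ALU=2 MUL=1 MEM=2 BR=1, R=4, W=3
[1] BR needs rd=2 wr=0: ok; after: ALU=2 MUL=1 MEM=2 BR=0, R=2, W=3
[2] MUL needs rd=2 wr=1: ok; after: ALU=2 MUL=0 MEM=2 BR=0, R=0, W=2
[3] MEM needs rd=2 wr=0: RD_PORT; after: ALU=2 MUL=0 MEM=2 BR=0, R=0, W=2
[4] MUL needs rd=2 wr=1: FU; after: ALU=2 MUL=0 MEM=2 BR=0, R=0, W=2
[5] ALU needs rd=2 wr=1: RD_PORT; after: ALU=2 MUL=0 MEM=2 BR=0, R=0, W=2
[6] ALU needs rd=2 wr=1: RD_PORT; after: ALU=2 MUL=0 MEM=2 BR=0, R=0, W=2

issued = [0, 1, 2]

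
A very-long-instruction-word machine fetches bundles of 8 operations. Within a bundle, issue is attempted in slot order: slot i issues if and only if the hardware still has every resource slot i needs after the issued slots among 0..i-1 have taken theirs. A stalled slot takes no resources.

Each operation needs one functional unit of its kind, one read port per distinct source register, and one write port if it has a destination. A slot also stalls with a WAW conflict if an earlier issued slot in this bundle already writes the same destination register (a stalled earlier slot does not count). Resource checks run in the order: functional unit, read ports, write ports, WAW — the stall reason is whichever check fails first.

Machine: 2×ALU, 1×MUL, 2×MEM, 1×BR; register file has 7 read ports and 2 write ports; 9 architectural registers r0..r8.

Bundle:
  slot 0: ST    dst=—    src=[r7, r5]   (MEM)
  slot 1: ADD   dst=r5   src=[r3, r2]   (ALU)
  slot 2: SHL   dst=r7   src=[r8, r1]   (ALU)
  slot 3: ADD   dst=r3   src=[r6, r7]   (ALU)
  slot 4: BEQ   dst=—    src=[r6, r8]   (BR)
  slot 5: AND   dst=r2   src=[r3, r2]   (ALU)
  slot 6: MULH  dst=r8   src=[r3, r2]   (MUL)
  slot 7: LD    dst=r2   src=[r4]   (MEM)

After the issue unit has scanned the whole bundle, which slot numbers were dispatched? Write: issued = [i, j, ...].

issued = [0, 1, 2]

#0 MEM src=r7,r5 dispatched  <A:2 Mu:1 Ld:1 B:1 rd:5 wr:2>
#1 ALU src=r3,r2 dispatched  <A:1 Mu:1 Ld:1 B:1 rd:3 wr:1>
#2 ALU src=r8,r1 dispatched  <A:0 Mu:1 Ld:1 B:1 rd:1 wr:0>
#3 ALU src=r6,r7 held:FU  <A:0 Mu:1 Ld:1 B:1 rd:1 wr:0>
#4 BR src=r6,r8 held:RD_PORT  <A:0 Mu:1 Ld:1 B:1 rd:1 wr:0>
#5 ALU src=r3,r2 held:FU  <A:0 Mu:1 Ld:1 B:1 rd:1 wr:0>
#6 MUL src=r3,r2 held:RD_PORT  <A:0 Mu:1 Ld:1 B:1 rd:1 wr:0>
#7 MEM src=r4 held:WR_PORT  <A:0 Mu:1 Ld:1 B:1 rd:1 wr:0>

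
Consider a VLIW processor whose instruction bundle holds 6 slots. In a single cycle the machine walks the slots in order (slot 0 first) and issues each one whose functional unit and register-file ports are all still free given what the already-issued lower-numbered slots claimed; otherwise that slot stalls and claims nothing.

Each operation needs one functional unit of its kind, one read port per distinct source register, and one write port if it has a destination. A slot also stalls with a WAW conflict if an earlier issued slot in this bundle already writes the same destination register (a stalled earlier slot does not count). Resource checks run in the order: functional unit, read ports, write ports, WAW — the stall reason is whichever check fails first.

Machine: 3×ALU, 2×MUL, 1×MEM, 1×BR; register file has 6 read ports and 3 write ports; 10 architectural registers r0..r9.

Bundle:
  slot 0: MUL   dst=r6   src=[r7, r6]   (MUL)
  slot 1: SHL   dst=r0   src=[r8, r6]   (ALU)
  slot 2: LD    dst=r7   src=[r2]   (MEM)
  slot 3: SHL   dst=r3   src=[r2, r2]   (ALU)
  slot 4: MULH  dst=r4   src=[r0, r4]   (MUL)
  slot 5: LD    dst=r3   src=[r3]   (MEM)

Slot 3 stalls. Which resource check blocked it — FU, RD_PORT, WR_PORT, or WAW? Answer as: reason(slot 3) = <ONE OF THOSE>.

(0) want 1×MUL +2rd +1wr — yes → AL3|MU1|ME1|BR1|rd4|wr2
(1) want 1×ALU +2rd +1wr — yes → AL2|MU1|ME1|BR1|rd2|wr1
(2) want 1×MEM +1rd +1wr — yes → AL2|MU1|ME0|BR1|rd1|wr0
(3) want 1×ALU +1rd +1wr — WR_PORT → AL2|MU1|ME0|BR1|rd1|wr0
(4) want 1×MUL +2rd +1wr — RD_PORT → AL2|MU1|ME0|BR1|rd1|wr0
(5) want 1×MEM +1rd +1wr — FU → AL2|MU1|ME0|BR1|rd1|wr0

reason(slot 3) = WR_PORT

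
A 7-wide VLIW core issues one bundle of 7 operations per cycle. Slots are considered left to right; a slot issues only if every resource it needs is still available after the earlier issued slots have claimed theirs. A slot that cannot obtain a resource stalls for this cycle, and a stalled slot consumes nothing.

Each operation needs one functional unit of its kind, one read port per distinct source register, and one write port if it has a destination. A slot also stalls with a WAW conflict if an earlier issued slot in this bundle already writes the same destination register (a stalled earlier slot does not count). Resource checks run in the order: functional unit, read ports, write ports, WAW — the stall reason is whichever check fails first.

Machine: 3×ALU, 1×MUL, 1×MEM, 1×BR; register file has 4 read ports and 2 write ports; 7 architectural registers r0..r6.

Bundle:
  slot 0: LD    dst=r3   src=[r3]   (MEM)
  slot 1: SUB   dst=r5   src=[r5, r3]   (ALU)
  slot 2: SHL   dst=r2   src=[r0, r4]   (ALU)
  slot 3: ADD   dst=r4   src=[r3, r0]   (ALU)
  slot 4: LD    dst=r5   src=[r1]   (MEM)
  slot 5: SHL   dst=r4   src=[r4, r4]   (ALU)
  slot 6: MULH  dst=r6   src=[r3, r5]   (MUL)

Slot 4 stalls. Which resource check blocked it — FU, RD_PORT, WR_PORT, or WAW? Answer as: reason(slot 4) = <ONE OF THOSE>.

  0. MEM→r3 ⇒ go  {3A/1Mu/0Ld/1B | 3r 1w}
  1. ALU→r5 ⇒ go  {2A/1Mu/0Ld/1B | 1r 0w}
  2. ALU→r2 ⇒ no(RD_PORT)  {2A/1Mu/0Ld/1B | 1r 0w}
  3. ALU→r4 ⇒ no(RD_PORT)  {2A/1Mu/0Ld/1B | 1r 0w}
  4. MEM→r5 ⇒ no(FU)  {2A/1Mu/0Ld/1B | 1r 0w}
  5. ALU→r4 ⇒ no(WR_PORT)  {2A/1Mu/0Ld/1B | 1r 0w}
  6. MUL→r6 ⇒ no(RD_PORT)  {2A/1Mu/0Ld/1B | 1r 0w}

reason(slot 4) = FU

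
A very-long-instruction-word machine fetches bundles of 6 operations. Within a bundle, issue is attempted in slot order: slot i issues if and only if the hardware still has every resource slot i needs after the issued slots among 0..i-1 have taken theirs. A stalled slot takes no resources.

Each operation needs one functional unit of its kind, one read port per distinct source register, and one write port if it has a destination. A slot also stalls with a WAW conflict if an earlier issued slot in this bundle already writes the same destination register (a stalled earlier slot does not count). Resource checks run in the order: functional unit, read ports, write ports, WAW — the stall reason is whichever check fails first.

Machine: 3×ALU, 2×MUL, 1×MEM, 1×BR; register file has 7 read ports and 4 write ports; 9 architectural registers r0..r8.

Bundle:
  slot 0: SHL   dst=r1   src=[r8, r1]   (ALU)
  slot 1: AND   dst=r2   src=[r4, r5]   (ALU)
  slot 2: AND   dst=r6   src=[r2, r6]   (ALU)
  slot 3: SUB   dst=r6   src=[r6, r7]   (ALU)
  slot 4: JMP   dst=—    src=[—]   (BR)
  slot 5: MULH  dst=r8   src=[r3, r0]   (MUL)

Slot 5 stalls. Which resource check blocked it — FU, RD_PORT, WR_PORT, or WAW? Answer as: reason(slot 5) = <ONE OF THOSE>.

reason(slot 5) = RD_PORT

  0. ALU→r1 ⇒ go  {2A/2Mu/1Ld/1B | 5r 3w}
  1. ALU→r2 ⇒ go  {1A/2Mu/1Ld/1B | 3r 2w}
  2. ALU→r6 ⇒ go  {0A/2Mu/1Ld/1B | 1r 1w}
  3. ALU→r6 ⇒ no(FU)  {0A/2Mu/1Ld/1B | 1r 1w}
  4. BR ⇒ go  {0A/2Mu/1Ld/0B | 1r 1w}
  5. MUL→r8 ⇒ no(RD_PORT)  {0A/2Mu/1Ld/0B | 1r 1w}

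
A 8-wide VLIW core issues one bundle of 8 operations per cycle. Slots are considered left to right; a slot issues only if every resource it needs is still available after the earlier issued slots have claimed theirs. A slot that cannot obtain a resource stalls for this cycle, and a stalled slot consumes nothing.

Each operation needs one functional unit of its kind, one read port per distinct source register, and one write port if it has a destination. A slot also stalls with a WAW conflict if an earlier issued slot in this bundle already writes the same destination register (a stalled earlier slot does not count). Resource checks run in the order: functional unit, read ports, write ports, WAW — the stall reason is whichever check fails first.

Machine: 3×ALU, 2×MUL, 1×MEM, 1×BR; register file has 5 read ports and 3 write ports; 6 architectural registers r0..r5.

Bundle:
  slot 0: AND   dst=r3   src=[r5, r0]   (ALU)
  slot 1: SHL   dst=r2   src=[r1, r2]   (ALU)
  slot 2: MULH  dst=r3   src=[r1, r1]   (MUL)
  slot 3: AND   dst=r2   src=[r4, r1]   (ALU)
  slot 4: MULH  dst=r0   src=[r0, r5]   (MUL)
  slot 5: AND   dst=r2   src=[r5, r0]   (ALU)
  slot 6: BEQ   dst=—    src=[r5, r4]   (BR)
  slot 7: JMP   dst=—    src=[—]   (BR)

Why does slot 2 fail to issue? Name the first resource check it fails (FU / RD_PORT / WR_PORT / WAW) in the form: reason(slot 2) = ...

slot 0 (ALU): ISSUE — free A2,Mu2,Ld1,B1 rp3 wp2
slot 1 (ALU): ISSUE — free A1,Mu2,Ld1,B1 rp1 wp1
slot 2 (MUL): stall WAW — free A1,Mu2,Ld1,B1 rp1 wp1
slot 3 (ALU): stall RD_PORT — free A1,Mu2,Ld1,B1 rp1 wp1
slot 4 (MUL): stall RD_PORT — free A1,Mu2,Ld1,B1 rp1 wp1
slot 5 (ALU): stall RD_PORT — free A1,Mu2,Ld1,B1 rp1 wp1
slot 6 (BR): stall RD_PORT — free A1,Mu2,Ld1,B1 rp1 wp1
slot 7 (BR): ISSUE — free A1,Mu2,Ld1,B0 rp1 wp1

reason(slot 2) = WAW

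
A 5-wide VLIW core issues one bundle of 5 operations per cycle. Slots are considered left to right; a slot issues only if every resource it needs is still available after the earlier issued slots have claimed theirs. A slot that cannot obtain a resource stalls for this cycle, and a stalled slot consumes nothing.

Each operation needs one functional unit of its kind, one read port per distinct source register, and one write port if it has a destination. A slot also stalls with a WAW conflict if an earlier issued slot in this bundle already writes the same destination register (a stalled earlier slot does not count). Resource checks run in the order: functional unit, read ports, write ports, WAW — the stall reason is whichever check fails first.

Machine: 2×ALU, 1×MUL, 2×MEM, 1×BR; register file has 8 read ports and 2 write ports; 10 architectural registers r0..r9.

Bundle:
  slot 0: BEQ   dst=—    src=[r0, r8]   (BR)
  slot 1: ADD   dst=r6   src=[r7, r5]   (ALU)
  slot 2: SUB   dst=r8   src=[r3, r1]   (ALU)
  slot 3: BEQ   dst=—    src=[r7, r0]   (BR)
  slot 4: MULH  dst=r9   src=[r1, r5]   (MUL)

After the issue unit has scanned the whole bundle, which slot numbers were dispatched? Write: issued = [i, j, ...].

(0) want 1×BR +2rd +0wr — yes → AL2|MU1|ME2|BR0|rd6|wr2
(1) want 1×ALU +2rd +1wr — yes → AL1|MU1|ME2|BR0|rd4|wr1
(2) want 1×ALU +2rd +1wr — yes → AL0|MU1|ME2|BR0|rd2|wr0
(3) want 1×BR +2rd +0wr — FU → AL0|MU1|ME2|BR0|rd2|wr0
(4) want 1×MUL +2rd +1wr — WR_PORT → AL0|MU1|ME2|BR0|rd2|wr0

issued = [0, 1, 2]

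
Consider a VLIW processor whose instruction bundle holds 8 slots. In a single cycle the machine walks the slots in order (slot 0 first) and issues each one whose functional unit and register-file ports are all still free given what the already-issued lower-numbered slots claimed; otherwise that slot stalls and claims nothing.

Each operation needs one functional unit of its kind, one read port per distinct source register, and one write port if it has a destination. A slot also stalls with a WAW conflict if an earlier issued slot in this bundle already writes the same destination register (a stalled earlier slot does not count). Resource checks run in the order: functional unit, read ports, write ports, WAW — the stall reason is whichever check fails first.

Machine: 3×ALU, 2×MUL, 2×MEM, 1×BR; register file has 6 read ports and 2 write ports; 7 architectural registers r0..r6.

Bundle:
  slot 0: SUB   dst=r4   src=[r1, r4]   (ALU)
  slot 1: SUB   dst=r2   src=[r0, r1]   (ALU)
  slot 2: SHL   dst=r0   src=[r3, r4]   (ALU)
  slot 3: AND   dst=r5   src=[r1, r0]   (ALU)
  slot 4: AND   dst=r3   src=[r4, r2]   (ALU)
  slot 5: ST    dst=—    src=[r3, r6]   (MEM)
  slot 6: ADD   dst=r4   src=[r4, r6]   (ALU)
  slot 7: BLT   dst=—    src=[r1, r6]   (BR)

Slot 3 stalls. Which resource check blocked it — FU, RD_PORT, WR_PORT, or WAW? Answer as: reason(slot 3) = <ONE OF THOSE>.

reason(slot 3) = WR_PORT

#0 ALU src=r1,r4 dispatched  <A:2 Mu:2 Ld:2 B:1 rd:4 wr:1>
#1 ALU src=r0,r1 dispatched  <A:1 Mu:2 Ld:2 B:1 rd:2 wr:0>
#2 ALU src=r3,r4 held:WR_PORT  <A:1 Mu:2 Ld:2 B:1 rd:2 wr:0>
#3 ALU src=r1,r0 held:WR_PORT  <A:1 Mu:2 Ld:2 B:1 rd:2 wr:0>
#4 ALU src=r4,r2 held:WR_PORT  <A:1 Mu:2 Ld:2 B:1 rd:2 wr:0>
#5 MEM src=r3,r6 dispatched  <A:1 Mu:2 Ld:1 B:1 rd:0 wr:0>
#6 ALU src=r4,r6 held:RD_PORT  <A:1 Mu:2 Ld:1 B:1 rd:0 wr:0>
#7 BR src=r1,r6 held:RD_PORT  <A:1 Mu:2 Ld:1 B:1 rd:0 wr:0>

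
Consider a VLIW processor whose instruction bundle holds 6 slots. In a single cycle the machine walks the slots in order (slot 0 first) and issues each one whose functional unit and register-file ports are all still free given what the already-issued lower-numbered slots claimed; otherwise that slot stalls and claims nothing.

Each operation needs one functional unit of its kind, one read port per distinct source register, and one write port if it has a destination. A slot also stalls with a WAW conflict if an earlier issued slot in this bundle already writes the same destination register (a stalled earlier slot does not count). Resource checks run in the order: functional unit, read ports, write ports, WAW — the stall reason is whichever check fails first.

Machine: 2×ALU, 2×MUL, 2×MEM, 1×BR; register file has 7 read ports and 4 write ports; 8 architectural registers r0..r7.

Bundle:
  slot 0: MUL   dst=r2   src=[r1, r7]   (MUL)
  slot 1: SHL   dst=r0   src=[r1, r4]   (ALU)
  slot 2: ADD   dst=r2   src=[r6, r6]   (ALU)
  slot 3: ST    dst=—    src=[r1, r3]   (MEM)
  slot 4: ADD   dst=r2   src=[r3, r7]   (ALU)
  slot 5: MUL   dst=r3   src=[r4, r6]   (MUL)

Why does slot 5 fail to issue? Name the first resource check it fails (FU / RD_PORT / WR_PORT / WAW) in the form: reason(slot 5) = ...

(0) want 1×MUL +2rd +1wr — yes → AL2|MU1|ME2|BR1|rd5|wr3
(1) want 1×ALU +2rd +1wr — yes → AL1|MU1|ME2|BR1|rd3|wr2
(2) want 1×ALU +1rd +1wr — WAW → AL1|MU1|ME2|BR1|rd3|wr2
(3) want 1×MEM +2rd +0wr — yes → AL1|MU1|ME1|BR1|rd1|wr2
(4) want 1×ALU +2rd +1wr — RD_PORT → AL1|MU1|ME1|BR1|rd1|wr2
(5) want 1×MUL +2rd +1wr — RD_PORT → AL1|MU1|ME1|BR1|rd1|wr2

reason(slot 5) = RD_PORT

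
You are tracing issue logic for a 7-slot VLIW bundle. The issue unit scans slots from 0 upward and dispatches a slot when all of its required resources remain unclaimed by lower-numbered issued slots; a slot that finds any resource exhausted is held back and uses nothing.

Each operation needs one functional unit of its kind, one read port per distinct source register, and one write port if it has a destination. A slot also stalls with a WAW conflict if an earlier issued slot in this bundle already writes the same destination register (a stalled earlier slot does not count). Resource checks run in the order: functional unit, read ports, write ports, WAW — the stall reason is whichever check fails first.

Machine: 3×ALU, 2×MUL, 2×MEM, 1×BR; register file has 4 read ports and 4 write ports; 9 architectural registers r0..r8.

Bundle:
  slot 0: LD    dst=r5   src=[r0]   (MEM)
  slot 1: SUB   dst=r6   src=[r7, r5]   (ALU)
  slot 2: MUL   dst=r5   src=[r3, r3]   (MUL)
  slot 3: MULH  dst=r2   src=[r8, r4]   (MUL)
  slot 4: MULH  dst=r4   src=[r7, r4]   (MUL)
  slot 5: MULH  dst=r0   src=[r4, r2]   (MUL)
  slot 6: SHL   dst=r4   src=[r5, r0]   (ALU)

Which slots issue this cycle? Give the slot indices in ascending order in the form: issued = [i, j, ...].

  0. MEM→r5 ⇒ go  {3A/2Mu/1Ld/1B | 3r 3w}
  1. ALU→r6 ⇒ go  {2A/2Mu/1Ld/1B | 1r 2w}
  2. MUL→r5 ⇒ no(WAW)  {2A/2Mu/1Ld/1B | 1r 2w}
  3. MUL→r2 ⇒ no(RD_PORT)  {2A/2Mu/1Ld/1B | 1r 2w}
  4. MUL→r4 ⇒ no(RD_PORT)  {2A/2Mu/1Ld/1B | 1r 2w}
  5. MUL→r0 ⇒ no(RD_PORT)  {2A/2Mu/1Ld/1B | 1r 2w}
  6. ALU→r4 ⇒ no(RD_PORT)  {2A/2Mu/1Ld/1B | 1r 2w}

issued = [0, 1]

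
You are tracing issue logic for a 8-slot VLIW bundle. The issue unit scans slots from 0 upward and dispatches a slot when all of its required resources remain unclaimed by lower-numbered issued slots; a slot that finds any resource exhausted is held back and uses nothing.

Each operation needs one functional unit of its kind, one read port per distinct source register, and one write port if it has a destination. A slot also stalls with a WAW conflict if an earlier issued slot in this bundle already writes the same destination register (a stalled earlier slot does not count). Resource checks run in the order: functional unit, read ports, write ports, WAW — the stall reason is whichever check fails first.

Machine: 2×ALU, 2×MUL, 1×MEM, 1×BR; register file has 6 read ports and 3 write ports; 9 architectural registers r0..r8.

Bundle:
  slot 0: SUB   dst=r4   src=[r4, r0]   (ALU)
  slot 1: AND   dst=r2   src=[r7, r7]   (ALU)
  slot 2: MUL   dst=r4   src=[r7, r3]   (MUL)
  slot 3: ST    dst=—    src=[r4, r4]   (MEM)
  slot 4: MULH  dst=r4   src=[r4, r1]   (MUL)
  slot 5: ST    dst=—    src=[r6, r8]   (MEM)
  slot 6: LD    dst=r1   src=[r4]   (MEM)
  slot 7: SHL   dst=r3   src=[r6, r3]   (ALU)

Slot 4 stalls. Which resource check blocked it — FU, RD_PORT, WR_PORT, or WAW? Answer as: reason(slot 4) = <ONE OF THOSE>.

slot 0 (ALU): ISSUE — free A1,Mu2,Ld1,B1 rp4 wp2
slot 1 (ALU): ISSUE — free A0,Mu2,Ld1,B1 rp3 wp1
slot 2 (MUL): stall WAW — free A0,Mu2,Ld1,B1 rp3 wp1
slot 3 (MEM): ISSUE — free A0,Mu2,Ld0,B1 rp2 wp1
slot 4 (MUL): stall WAW — free A0,Mu2,Ld0,B1 rp2 wp1
slot 5 (MEM): stall FU — free A0,Mu2,Ld0,B1 rp2 wp1
slot 6 (MEM): stall FU — free A0,Mu2,Ld0,B1 rp2 wp1
slot 7 (ALU): stall FU — free A0,Mu2,Ld0,B1 rp2 wp1

reason(slot 4) = WAW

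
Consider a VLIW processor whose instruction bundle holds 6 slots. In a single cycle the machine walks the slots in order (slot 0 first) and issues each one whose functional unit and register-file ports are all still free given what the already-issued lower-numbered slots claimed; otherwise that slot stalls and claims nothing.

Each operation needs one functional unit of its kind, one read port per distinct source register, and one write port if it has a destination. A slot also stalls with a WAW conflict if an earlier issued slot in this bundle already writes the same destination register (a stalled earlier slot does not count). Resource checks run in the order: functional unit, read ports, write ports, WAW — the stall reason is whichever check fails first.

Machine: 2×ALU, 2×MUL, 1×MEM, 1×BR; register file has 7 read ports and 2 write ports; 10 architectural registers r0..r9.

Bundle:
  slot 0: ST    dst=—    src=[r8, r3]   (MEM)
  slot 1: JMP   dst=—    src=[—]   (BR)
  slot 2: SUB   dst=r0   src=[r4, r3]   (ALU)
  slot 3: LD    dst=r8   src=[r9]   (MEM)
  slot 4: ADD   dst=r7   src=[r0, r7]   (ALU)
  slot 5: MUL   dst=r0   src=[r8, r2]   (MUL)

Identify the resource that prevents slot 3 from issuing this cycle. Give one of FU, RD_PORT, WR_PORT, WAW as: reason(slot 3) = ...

(0) want 1×MEM +2rd +0wr — yes → AL2|MU2|ME0|BR1|rd5|wr2
(1) want 1×BR +0rd +0wr — yes → AL2|MU2|ME0|BR0|rd5|wr2
(2) want 1×ALU +2rd +1wr — yes → AL1|MU2|ME0|BR0|rd3|wr1
(3) want 1×MEM +1rd +1wr — FU → AL1|MU2|ME0|BR0|rd3|wr1
(4) want 1×ALU +2rd +1wr — yes → AL0|MU2|ME0|BR0|rd1|wr0
(5) want 1×MUL +2rd +1wr — RD_PORT → AL0|MU2|ME0|BR0|rd1|wr0

reason(slot 3) = FU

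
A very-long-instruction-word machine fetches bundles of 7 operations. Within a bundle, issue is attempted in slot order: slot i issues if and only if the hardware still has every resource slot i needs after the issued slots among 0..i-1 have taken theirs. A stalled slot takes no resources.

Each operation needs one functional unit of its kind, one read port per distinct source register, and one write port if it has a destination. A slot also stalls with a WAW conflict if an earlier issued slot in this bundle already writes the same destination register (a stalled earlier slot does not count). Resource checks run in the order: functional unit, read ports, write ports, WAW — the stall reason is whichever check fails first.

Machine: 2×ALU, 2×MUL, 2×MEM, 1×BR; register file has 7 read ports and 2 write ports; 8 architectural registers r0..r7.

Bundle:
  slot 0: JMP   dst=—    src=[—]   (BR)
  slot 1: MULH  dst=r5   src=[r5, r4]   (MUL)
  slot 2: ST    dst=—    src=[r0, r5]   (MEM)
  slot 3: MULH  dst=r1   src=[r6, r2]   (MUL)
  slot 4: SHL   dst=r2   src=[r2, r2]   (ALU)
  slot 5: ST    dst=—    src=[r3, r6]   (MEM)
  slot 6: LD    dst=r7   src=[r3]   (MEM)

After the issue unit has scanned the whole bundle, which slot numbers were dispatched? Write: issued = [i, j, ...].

  0. BR ⇒ go  {2A/2Mu/2Ld/0B | 7r 2w}
  1. MUL→r5 ⇒ go  {2A/1Mu/2Ld/0B | 5r 1w}
  2. MEM ⇒ go  {2A/1Mu/1Ld/0B | 3r 1w}
  3. MUL→r1 ⇒ go  {2A/0Mu/1Ld/0B | 1r 0w}
  4. ALU→r2 ⇒ no(WR_PORT)  {2A/0Mu/1Ld/0B | 1r 0w}
  5. MEM ⇒ no(RD_PORT)  {2A/0Mu/1Ld/0B | 1r 0w}
  6. MEM→r7 ⇒ no(WR_PORT)  {2A/0Mu/1Ld/0B | 1r 0w}

issued = [0, 1, 2, 3]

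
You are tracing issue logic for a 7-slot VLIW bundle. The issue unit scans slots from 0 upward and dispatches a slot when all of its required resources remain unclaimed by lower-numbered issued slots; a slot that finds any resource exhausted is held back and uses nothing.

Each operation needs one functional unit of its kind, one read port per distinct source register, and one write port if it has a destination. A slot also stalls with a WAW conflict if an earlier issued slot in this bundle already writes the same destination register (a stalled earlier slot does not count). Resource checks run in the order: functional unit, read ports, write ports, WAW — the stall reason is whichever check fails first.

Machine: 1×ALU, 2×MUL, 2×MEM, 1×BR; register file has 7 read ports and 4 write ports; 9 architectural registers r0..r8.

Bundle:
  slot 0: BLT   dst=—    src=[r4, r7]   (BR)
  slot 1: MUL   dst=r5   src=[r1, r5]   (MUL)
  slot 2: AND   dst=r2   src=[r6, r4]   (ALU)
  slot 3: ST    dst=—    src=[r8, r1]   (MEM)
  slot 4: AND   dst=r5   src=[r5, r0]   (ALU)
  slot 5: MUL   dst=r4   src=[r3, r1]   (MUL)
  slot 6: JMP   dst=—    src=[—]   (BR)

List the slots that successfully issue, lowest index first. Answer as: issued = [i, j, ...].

issued = [0, 1, 2]

slot 0 (BR): ISSUE — free A1,Mu2,Ld2,B0 rp5 wp4
slot 1 (MUL): ISSUE — free A1,Mu1,Ld2,B0 rp3 wp3
slot 2 (ALU): ISSUE — free A0,Mu1,Ld2,B0 rp1 wp2
slot 3 (MEM): stall RD_PORT — free A0,Mu1,Ld2,B0 rp1 wp2
slot 4 (ALU): stall FU — free A0,Mu1,Ld2,B0 rp1 wp2
slot 5 (MUL): stall RD_PORT — free A0,Mu1,Ld2,B0 rp1 wp2
slot 6 (BR): stall FU — free A0,Mu1,Ld2,B0 rp1 wp2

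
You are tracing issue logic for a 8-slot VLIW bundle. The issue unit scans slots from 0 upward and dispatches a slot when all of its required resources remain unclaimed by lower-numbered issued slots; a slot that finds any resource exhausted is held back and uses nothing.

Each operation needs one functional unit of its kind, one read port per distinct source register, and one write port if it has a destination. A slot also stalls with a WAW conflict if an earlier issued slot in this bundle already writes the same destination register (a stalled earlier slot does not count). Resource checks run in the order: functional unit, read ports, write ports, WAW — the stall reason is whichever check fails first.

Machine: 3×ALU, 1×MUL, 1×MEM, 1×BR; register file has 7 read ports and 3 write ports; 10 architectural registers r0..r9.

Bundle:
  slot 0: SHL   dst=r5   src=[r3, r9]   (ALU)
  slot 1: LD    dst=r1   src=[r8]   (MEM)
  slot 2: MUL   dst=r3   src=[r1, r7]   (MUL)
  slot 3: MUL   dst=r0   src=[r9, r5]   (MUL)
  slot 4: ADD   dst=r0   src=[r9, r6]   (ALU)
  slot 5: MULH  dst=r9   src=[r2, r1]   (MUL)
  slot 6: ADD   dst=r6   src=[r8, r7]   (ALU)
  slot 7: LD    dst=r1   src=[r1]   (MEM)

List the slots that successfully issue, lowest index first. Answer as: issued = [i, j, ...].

(0) want 1×ALU +2rd +1wr — yes → AL2|MU1|ME1|BR1|rd5|wr2
(1) want 1×MEM +1rd +1wr — yes → AL2|MU1|ME0|BR1|rd4|wr1
(2) want 1×MUL +2rd +1wr — yes → AL2|MU0|ME0|BR1|rd2|wr0
(3) want 1×MUL +2rd +1wr — FU → AL2|MU0|ME0|BR1|rd2|wr0
(4) want 1×ALU +2rd +1wr — WR_PORT → AL2|MU0|ME0|BR1|rd2|wr0
(5) want 1×MUL +2rd +1wr — FU → AL2|MU0|ME0|BR1|rd2|wr0
(6) want 1×ALU +2rd +1wr — WR_PORT → AL2|MU0|ME0|BR1|rd2|wr0
(7) want 1×MEM +1rd +1wr — FU → AL2|MU0|ME0|BR1|rd2|wr0

issued = [0, 1, 2]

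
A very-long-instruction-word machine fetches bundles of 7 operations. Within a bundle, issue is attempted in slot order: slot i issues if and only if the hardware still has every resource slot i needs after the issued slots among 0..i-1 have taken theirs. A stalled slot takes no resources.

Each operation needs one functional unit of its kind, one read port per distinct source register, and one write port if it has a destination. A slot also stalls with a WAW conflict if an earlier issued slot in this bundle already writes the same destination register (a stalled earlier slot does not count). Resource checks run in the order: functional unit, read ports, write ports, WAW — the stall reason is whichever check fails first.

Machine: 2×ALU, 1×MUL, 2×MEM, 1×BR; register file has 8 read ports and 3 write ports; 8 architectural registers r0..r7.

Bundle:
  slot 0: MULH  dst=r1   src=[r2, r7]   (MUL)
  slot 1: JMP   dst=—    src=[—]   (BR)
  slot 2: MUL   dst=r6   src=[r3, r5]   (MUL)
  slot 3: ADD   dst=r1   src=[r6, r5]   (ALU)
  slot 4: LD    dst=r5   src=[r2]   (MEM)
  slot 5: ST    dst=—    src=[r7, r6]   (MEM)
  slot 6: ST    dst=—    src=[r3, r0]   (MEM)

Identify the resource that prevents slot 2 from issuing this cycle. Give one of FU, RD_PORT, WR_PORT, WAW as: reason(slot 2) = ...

reason(slot 2) = FU

slot 0 (MUL): ISSUE — free A2,Mu0,Ld2,B1 rp6 wp2
slot 1 (BR): ISSUE — free A2,Mu0,Ld2,B0 rp6 wp2
slot 2 (MUL): stall FU — free A2,Mu0,Ld2,B0 rp6 wp2
slot 3 (ALU): stall WAW — free A2,Mu0,Ld2,B0 rp6 wp2
slot 4 (MEM): ISSUE — free A2,Mu0,Ld1,B0 rp5 wp1
slot 5 (MEM): ISSUE — free A2,Mu0,Ld0,B0 rp3 wp1
slot 6 (MEM): stall FU — free A2,Mu0,Ld0,B0 rp3 wp1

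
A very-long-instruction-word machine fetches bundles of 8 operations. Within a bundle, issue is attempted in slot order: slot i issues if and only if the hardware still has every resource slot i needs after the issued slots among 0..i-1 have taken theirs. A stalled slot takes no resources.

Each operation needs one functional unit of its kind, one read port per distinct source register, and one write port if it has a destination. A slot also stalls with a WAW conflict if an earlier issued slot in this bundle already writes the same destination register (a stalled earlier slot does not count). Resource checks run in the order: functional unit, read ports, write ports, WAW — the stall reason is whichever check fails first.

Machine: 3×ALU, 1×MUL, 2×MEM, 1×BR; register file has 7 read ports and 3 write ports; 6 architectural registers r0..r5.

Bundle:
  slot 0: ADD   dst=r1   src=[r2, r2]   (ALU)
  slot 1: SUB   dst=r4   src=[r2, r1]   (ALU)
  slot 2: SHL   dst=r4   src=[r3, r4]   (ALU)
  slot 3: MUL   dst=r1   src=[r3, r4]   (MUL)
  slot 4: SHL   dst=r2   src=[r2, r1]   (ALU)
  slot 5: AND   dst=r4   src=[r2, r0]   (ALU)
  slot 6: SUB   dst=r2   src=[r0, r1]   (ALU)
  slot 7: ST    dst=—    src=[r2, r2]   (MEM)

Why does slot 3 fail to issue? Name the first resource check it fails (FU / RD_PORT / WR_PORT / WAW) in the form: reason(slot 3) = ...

reason(slot 3) = WAW

slot 0 (ALU): ISSUE — free A2,Mu1,Ld2,B1 rp6 wp2
slot 1 (ALU): ISSUE — free A1,Mu1,Ld2,B1 rp4 wp1
slot 2 (ALU): stall WAW — free A1,Mu1,Ld2,B1 rp4 wp1
slot 3 (MUL): stall WAW — free A1,Mu1,Ld2,B1 rp4 wp1
slot 4 (ALU): ISSUE — free A0,Mu1,Ld2,B1 rp2 wp0
slot 5 (ALU): stall FU — free A0,Mu1,Ld2,B1 rp2 wp0
slot 6 (ALU): stall FU — free A0,Mu1,Ld2,B1 rp2 wp0
slot 7 (MEM): ISSUE — free A0,Mu1,Ld1,B1 rp1 wp0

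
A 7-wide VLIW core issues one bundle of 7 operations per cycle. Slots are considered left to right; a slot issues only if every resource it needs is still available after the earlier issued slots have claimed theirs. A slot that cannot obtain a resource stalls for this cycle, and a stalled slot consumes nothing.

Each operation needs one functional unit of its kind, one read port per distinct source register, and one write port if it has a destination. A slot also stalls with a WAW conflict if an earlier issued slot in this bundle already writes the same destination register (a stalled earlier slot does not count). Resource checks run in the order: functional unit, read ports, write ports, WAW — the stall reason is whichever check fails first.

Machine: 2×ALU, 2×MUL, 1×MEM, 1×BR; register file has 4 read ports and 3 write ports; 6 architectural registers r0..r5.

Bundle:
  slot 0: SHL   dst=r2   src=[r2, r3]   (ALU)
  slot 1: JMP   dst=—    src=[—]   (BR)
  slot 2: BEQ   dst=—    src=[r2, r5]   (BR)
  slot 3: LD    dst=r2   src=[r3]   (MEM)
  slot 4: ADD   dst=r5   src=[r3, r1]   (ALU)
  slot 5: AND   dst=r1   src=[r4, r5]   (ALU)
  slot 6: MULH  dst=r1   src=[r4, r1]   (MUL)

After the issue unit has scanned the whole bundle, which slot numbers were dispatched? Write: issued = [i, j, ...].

#0 ALU src=r2,r3 dispatched  <A:1 Mu:2 Ld:1 B:1 rd:2 wr:2>
#1 BR src=- dispatched  <A:1 Mu:2 Ld:1 B:0 rd:2 wr:2>
#2 BR src=r2,r5 held:FU  <A:1 Mu:2 Ld:1 B:0 rd:2 wr:2>
#3 MEM src=r3 held:WAW  <A:1 Mu:2 Ld:1 B:0 rd:2 wr:2>
#4 ALU src=r3,r1 dispatched  <A:0 Mu:2 Ld:1 B:0 rd:0 wr:1>
#5 ALU src=r4,r5 held:FU  <A:0 Mu:2 Ld:1 B:0 rd:0 wr:1>
#6 MUL src=r4,r1 held:RD_PORT  <A:0 Mu:2 Ld:1 B:0 rd:0 wr:1>

issued = [0, 1, 4]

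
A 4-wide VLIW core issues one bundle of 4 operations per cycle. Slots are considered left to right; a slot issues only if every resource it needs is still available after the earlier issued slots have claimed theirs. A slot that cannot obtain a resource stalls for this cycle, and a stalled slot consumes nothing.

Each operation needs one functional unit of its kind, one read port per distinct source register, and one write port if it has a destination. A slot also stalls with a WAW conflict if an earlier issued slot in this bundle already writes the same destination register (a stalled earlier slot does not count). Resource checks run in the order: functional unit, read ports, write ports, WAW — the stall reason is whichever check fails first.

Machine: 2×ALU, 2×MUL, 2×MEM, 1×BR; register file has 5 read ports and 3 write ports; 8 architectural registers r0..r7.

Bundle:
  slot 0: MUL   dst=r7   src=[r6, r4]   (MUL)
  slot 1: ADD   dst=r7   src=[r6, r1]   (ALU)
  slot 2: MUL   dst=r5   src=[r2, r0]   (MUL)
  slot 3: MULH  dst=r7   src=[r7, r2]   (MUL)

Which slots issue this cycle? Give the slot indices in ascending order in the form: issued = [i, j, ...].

(0) want 1×MUL +2rd +1wr — yes → AL2|MU1|ME2|BR1|rd3|wr2
(1) want 1×ALU +2rd +1wr — WAW → AL2|MU1|ME2|BR1|rd3|wr2
(2) want 1×MUL +2rd +1wr — yes → AL2|MU0|ME2|BR1|rd1|wr1
(3) want 1×MUL +2rd +1wr — FU → AL2|MU0|ME2|BR1|rd1|wr1

issued = [0, 2]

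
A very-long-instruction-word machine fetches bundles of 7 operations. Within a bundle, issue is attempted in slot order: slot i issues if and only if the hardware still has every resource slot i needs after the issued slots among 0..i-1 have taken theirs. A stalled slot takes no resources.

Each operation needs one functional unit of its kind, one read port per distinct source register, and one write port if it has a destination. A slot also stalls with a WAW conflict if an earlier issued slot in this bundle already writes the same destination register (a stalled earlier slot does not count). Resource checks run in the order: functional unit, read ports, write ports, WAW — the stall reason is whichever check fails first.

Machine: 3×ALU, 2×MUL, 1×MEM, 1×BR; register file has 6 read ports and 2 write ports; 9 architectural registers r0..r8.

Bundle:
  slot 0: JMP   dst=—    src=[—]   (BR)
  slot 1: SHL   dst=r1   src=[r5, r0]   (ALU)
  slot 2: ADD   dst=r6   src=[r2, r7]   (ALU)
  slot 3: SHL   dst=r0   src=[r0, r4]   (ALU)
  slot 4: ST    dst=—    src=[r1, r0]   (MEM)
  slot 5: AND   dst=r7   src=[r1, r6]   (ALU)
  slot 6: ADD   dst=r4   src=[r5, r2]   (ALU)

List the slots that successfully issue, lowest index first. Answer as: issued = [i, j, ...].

#0 BR src=- dispatched  <A:3 Mu:2 Ld:1 B:0 rd:6 wr:2>
#1 ALU src=r5,r0 dispatched  <A:2 Mu:2 Ld:1 B:0 rd:4 wr:1>
#2 ALU src=r2,r7 dispatched  <A:1 Mu:2 Ld:1 B:0 rd:2 wr:0>
#3 ALU src=r0,r4 held:WR_PORT  <A:1 Mu:2 Ld:1 B:0 rd:2 wr:0>
#4 MEM src=r1,r0 dispatched  <A:1 Mu:2 Ld:0 B:0 rd:0 wr:0>
#5 ALU src=r1,r6 held:RD_PORT  <A:1 Mu:2 Ld:0 B:0 rd:0 wr:0>
#6 ALU src=r5,r2 held:RD_PORT  <A:1 Mu:2 Ld:0 B:0 rd:0 wr:0>

issued = [0, 1, 2, 4]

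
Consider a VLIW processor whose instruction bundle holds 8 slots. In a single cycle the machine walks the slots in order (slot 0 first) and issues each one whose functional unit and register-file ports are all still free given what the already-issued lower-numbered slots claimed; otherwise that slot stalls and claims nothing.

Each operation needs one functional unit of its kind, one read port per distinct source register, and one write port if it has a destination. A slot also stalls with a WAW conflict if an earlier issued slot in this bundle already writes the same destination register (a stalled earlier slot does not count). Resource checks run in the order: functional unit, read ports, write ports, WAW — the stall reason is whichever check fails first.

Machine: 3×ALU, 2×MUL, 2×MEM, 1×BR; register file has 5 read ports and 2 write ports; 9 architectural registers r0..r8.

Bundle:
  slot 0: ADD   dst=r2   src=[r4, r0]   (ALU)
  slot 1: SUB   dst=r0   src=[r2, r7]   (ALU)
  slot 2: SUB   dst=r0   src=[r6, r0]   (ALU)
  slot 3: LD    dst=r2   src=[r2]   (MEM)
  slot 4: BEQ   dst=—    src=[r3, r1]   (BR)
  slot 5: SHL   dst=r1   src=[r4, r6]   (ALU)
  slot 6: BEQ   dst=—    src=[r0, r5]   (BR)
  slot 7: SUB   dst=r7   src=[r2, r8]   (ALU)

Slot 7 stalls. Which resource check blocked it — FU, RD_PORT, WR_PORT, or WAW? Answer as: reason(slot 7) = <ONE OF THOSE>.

#0 ALU src=r4,r0 dispatched  <A:2 Mu:2 Ld:2 B:1 rd:3 wr:1>
#1 ALU src=r2,r7 dispatched  <A:1 Mu:2 Ld:2 B:1 rd:1 wr:0>
#2 ALU src=r6,r0 held:RD_PORT  <A:1 Mu:2 Ld:2 B:1 rd:1 wr:0>
#3 MEM src=r2 held:WR_PORT  <A:1 Mu:2 Ld:2 B:1 rd:1 wr:0>
#4 BR src=r3,r1 held:RD_PORT  <A:1 Mu:2 Ld:2 B:1 rd:1 wr:0>
#5 ALU src=r4,r6 held:RD_PORT  <A:1 Mu:2 Ld:2 B:1 rd:1 wr:0>
#6 BR src=r0,r5 held:RD_PORT  <A:1 Mu:2 Ld:2 B:1 rd:1 wr:0>
#7 ALU src=r2,r8 held:RD_PORT  <A:1 Mu:2 Ld:2 B:1 rd:1 wr:0>

reason(slot 7) = RD_PORT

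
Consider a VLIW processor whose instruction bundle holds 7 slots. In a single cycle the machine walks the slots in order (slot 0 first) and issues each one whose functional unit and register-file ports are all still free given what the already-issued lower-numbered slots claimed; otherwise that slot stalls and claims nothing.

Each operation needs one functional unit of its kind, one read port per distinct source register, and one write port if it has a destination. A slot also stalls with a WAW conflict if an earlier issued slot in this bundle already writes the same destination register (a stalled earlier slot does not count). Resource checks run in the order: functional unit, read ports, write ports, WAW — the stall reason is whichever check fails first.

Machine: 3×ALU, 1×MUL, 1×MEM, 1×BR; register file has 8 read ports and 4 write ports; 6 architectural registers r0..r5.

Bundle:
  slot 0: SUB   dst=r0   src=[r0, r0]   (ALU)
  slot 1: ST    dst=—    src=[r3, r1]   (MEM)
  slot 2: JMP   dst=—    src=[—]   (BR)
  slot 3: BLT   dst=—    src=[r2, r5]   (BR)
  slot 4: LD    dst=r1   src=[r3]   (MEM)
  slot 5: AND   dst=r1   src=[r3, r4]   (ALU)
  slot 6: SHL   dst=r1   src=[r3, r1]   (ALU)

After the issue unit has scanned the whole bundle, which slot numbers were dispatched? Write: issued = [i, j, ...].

  0. ALU→r0 ⇒ go  {2A/1Mu/1Ld/1B | 7r 3w}
  1. MEM ⇒ go  {2A/1Mu/0Ld/1B | 5r 3w}
  2. BR ⇒ go  {2A/1Mu/0Ld/0B | 5r 3w}
  3. BR ⇒ no(FU)  {2A/1Mu/0Ld/0B | 5r 3w}
  4. MEM→r1 ⇒ no(FU)  {2A/1Mu/0Ld/0B | 5r 3w}
  5. ALU→r1 ⇒ go  {1A/1Mu/0Ld/0B | 3r 2w}
  6. ALU→r1 ⇒ no(WAW)  {1A/1Mu/0Ld/0B | 3r 2w}

issued = [0, 1, 2, 5]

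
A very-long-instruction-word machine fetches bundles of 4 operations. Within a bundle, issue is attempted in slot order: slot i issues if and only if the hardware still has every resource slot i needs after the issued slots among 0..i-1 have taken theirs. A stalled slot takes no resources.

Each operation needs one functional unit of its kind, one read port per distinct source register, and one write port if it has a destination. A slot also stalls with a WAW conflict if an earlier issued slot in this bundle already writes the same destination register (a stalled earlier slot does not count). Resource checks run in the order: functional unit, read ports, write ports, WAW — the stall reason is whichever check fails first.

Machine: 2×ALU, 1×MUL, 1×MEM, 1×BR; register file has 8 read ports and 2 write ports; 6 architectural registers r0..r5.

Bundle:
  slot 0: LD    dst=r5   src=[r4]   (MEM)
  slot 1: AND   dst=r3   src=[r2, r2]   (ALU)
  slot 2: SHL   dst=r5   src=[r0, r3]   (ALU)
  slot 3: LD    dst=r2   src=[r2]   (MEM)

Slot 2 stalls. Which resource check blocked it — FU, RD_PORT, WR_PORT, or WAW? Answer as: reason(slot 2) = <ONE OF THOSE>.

reason(slot 2) = WR_PORT

(0) want 1×MEM +1rd +1wr — yes → AL2|MU1|ME0|BR1|rd7|wr1
(1) want 1×ALU +1rd +1wr — yes → AL1|MU1|ME0|BR1|rd6|wr0
(2) want 1×ALU +2rd +1wr — WR_PORT → AL1|MU1|ME0|BR1|rd6|wr0
(3) want 1×MEM +1rd +1wr — FU → AL1|MU1|ME0|BR1|rd6|wr0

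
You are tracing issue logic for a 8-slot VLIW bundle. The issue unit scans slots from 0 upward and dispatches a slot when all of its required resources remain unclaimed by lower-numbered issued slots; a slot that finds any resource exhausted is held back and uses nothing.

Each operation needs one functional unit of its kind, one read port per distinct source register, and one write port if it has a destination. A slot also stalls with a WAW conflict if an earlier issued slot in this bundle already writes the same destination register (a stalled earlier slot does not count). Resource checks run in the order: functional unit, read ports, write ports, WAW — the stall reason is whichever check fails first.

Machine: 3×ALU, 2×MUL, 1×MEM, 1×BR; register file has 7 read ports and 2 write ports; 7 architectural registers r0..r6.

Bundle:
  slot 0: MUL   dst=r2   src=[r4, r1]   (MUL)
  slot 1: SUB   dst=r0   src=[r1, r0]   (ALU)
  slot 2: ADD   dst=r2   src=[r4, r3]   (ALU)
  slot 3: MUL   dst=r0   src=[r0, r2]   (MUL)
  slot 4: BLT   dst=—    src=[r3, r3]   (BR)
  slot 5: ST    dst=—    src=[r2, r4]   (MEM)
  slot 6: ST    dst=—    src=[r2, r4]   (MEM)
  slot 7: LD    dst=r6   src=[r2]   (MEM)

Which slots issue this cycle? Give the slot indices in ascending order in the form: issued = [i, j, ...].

slot 0 (MUL): ISSUE — free A3,Mu1,Ld1,B1 rp5 wp1
slot 1 (ALU): ISSUE — free A2,Mu1,Ld1,B1 rp3 wp0
slot 2 (ALU): stall WR_PORT — free A2,Mu1,Ld1,B1 rp3 wp0
slot 3 (MUL): stall WR_PORT — free A2,Mu1,Ld1,B1 rp3 wp0
slot 4 (BR): ISSUE — free A2,Mu1,Ld1,B0 rp2 wp0
slot 5 (MEM): ISSUE — free A2,Mu1,Ld0,B0 rp0 wp0
slot 6 (MEM): stall FU — free A2,Mu1,Ld0,B0 rp0 wp0
slot 7 (MEM): stall FU — free A2,Mu1,Ld0,B0 rp0 wp0

issued = [0, 1, 4, 5]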